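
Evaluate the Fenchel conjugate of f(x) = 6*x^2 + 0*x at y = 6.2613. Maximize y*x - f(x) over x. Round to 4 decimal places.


f*(y) = sup_x {y*x - a*x^2 - b*x} = sup_x {(y-b)*x - a*x^2}
FOC: (y - b) - 2a*x = 0 => x* = (y - b)/(2a)
x* = (6.2613 - 0)/(2*6) = 0.5218
f*(6.2613) = (y-b)^2/(4a) = (6.2613 - 0)^2/(4*6)
= 39.2039/24 = 1.6335


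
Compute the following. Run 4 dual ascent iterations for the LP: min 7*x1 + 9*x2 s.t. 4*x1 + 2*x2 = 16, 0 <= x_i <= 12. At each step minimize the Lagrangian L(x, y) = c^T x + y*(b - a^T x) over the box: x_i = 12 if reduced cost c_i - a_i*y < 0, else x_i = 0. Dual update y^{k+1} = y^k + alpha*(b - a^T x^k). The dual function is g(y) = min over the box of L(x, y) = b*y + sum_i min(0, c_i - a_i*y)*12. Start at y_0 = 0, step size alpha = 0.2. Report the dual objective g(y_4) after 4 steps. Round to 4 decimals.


Dual ascent for LP: min 7*x1 + 9*x2, 4*x1 + 2*x2 = 16, 0 <= x_i <= 12
Step 1: y^k = 0.0, reduced costs: (7.0, 9.0)
  x^k = (0.0, 0.0), subgradient = b - a^T x = 16.0
  y^{k+1} = 0.0 + 0.2*16.0 = 3.2
Step 2: y^k = 3.2, reduced costs: (-5.8, 2.6)
  x^k = (12.0, 0.0), subgradient = b - a^T x = -32.0
  y^{k+1} = 3.2 + 0.2*-32.0 = -3.2
Step 3: y^k = -3.2, reduced costs: (19.8, 15.4)
  x^k = (0.0, 0.0), subgradient = b - a^T x = 16.0
  y^{k+1} = -3.2 + 0.2*16.0 = 0.0
Step 4: y^k = 0.0, reduced costs: (7.0, 9.0)
  x^k = (0.0, 0.0), subgradient = b - a^T x = 16.0
  y^{k+1} = 0.0 + 0.2*16.0 = 3.2
Dual objective at y_4 = 3.2: reduced costs (-5.8, 2.6), box minimizer x = (12.0, 0.0)
g(y_4) = b*y + (c1 - a1*y)*x1 + (c2 - a2*y)*x2 = 16*3.2 + (-5.8)*12.0 + 2.6*0.0 = 51.2 - 69.6 + 0.0 = -18.4


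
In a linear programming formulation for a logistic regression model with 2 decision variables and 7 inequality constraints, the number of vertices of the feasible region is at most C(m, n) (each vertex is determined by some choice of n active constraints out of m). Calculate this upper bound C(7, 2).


Each vertex corresponds to some choice of n active constraints out of m, so the number of vertices is at most C(m, n) = m! / (n!(m-n)!).
m = 7, n = 2
Numerator: 7 * 6
Denominator: 2! = 2
C(7, 2) = 21


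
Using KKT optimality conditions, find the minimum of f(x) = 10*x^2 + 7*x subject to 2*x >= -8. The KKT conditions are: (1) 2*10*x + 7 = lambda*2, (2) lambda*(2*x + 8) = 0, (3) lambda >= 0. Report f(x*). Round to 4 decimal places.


Step 1: Try lambda = 0 (constraint inactive).
Stationarity: 2*10*x + 7 = 0
x* = -7/(2*10) = -0.35
Check constraint: 2*-0.35 = -0.7 >= -8 -- satisfied.
Step 2: Compute optimal value.
f(x*) = 10*(-0.35)^2 + 7*(-0.35) = -1.225


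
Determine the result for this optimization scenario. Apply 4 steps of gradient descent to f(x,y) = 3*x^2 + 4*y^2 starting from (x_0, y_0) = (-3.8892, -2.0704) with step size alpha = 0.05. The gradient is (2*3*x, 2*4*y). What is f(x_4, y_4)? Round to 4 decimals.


Gradient descent on f(x,y) = 3*x^2 + 4*y^2.
Starting point: (-3.8892, -2.0704), alpha = 0.05
Step 1: grad_x = 2*3*-3.8892 = -23.3352, grad_y = 2*4*-2.0704 = -16.5632
  x_1 = -3.8892 - 0.05*-23.3352 = -2.7224
  y_1 = -2.0704 - 0.05*-16.5632 = -1.2422
Step 2: grad_x = 2*3*-2.7224 = -16.3346, grad_y = 2*4*-1.2422 = -9.9379
  x_2 = -2.7224 - 0.05*-16.3346 = -1.9057
  y_2 = -1.2422 - 0.05*-9.9379 = -0.7453
Step 3: grad_x = 2*3*-1.9057 = -11.4342, grad_y = 2*4*-0.7453 = -5.9628
  x_3 = -1.9057 - 0.05*-11.4342 = -1.334
  y_3 = -0.7453 - 0.05*-5.9628 = -0.4472
Step 4: grad_x = 2*3*-1.334 = -8.004, grad_y = 2*4*-0.4472 = -3.5777
  x_4 = -1.334 - 0.05*-8.004 = -0.9338
  y_4 = -0.4472 - 0.05*-3.5777 = -0.2683
f(-0.9338, -0.2683) = 3*(-0.9338)^2 + 4*(-0.2683)^2 = 2.9039


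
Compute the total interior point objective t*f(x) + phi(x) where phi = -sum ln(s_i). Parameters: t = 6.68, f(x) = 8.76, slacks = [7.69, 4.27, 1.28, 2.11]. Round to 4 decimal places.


Step 1: Compute log-barrier.
ln values: [2.0399, 1.4516, 0.2469, 0.7467]
phi = -(2.0399 + 1.4516 + 0.2469 + 0.7467) = -4.4851
Step 2: Compute augmented objective.
t*f(x) = 6.68*8.76 = 58.5168
Total = 58.5168 - 4.4851 = 54.0317


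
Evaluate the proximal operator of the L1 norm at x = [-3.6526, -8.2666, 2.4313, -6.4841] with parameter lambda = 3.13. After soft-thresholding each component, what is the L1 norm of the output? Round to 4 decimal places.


Soft-thresholding with lambda = 3.13:
prox(-3.6526) = sign(-3.6526)*max(|-3.6526| - 3.13, 0) = -0.5226
prox(-8.2666) = sign(-8.2666)*max(|-8.2666| - 3.13, 0) = -5.1366
prox(2.4313) = sign(2.4313)*max(|2.4313| - 3.13, 0) = 0.0
prox(-6.4841) = sign(-6.4841)*max(|-6.4841| - 3.13, 0) = -3.3541
prox(x) = [-0.5226, -5.1366, 0.0, -3.3541]
||prox(x)||_1 = 0.5226 + 5.1366 + 0.0 + 3.3541 = 9.0133


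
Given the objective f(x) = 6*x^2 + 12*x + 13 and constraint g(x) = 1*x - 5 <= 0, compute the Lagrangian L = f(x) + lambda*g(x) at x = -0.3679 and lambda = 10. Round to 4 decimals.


Step 1: Evaluate f(x).
f(-0.3679) = 6*(-0.3679)^2 + 12*(-0.3679) + 13 = 9.3973
Step 2: Evaluate g(x).
g(-0.3679) = 1*-0.3679 - 5 = -5.3679
Step 3: Compute Lagrangian.
L = 9.3973 + 10*-5.3679 = -44.2817


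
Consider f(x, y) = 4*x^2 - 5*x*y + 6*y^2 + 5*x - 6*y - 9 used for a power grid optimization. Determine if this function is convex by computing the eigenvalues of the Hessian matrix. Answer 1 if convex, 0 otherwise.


The Hessian of f(x,y) = 4*x^2 - 5*x*y + 6*y^2 + 5*x - 6*y - 9 is:
H = [[8, -5], [-5, 12]]
Trace = 8 + 12 = 20
Determinant = 8*12 - (-5)^2 = 71
Discriminant = (20)^2 - 4*71 = 116.0
Eigenvalues: lambda_1 = 4.6148, lambda_2 = 15.3852
The function is convex.

1


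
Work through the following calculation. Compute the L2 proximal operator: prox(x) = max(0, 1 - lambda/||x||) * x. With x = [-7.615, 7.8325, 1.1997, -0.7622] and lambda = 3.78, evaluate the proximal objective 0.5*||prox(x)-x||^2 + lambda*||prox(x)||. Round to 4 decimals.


Step 1: Compute ||x||.
||x|| = 11.0162
Step 2: Compute scaling factor.
scale = max(0, 1 - 3.78/11.0162) = 0.6569
Step 3: prox(x) = [-5.0021, 5.1449, 0.788, -0.5007]
||prox(x)|| = 7.2362
Step 4: Proximal objective.
0.5*||prox-x||^2 = 7.1442
lambda*||prox|| = 27.3528
Total = 34.497


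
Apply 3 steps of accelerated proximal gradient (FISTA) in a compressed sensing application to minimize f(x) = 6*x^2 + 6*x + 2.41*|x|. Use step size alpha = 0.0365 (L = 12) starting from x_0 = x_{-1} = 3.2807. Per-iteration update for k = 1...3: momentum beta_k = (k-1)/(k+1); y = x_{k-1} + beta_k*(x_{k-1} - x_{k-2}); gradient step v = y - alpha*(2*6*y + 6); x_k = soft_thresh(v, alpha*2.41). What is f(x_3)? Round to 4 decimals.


FISTA on f(x) = 6*x^2 + 6*x + 2.41*|x|
L = 12, alpha = 0.0365
Iteration 1: beta = 0.0, y = 3.2807 + 0.0*(3.2807 - 3.2807) = 3.2807
  grad(y) = 45.3684, v = y - alpha*grad = 1.6248
  prox(v) = soft_thresh(1.6248, 0.088) = 1.5368
Iteration 2: beta = 0.3333, y = 1.5368 + 0.3333*(1.5368 - 3.2807) = 0.9555
  grad(y) = 17.4658, v = y - alpha*grad = 0.318
  prox(v) = soft_thresh(0.318, 0.088) = 0.23
Iteration 3: beta = 0.5, y = 0.23 + 0.5*(0.23 - 1.5368) = -0.4234
  grad(y) = 0.9196, v = y - alpha*grad = -0.4569
  prox(v) = soft_thresh(-0.4569, 0.088) = -0.369
f(x_3) = 6*(-0.369)^2 + 6*(-0.369) + 2.41*|-0.369| = -0.5078


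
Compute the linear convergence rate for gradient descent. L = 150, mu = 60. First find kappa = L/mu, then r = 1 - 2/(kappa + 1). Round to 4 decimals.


Step 1: Compute the condition number.
kappa = L/mu = 150/60 = 2.5
Step 2: Compute the convergence rate.
r = 1 - 2/(kappa + 1) = 1 - 2*mu/(L + mu) = (L - mu)/(L + mu) = 90/210 = 0.4286


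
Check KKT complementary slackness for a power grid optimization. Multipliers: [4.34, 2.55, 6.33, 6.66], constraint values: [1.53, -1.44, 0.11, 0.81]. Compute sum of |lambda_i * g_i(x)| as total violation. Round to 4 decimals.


KKT complementary slackness check:
lambda_1 * g_1 = 4.34 * 1.53 = 6.6402
lambda_2 * g_2 = 2.55 * -1.44 = -3.672
lambda_3 * g_3 = 6.33 * 0.11 = 0.6963
lambda_4 * g_4 = 6.66 * 0.81 = 5.3946
Total violation = 6.6402 + 3.672 + 0.6963 + 5.3946 = 16.4031


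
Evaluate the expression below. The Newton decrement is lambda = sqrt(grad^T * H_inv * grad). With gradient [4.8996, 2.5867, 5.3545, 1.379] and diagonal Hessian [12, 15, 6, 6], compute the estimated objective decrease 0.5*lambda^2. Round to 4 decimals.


Step 1: H is diagonal, so H^(-1) * g = [0.4083, 0.1724, 0.8924, 0.2298].
Step 2: g^T H^(-1) g = sum_i g_i^2 / H_ii
  = (4.8996)^2/12 + (2.5867)^2/15 + (5.3545)^2/6 + (1.379)^2/6
  = 2.0005 + 0.4461 + 4.7784 + 0.3169 = 7.542
Step 3: Objective decrease = 0.5 * g^T H^(-1) g = 3.771


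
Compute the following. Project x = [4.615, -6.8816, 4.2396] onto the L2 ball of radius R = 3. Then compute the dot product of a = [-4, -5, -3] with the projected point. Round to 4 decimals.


Step 1: Compute ||x|| (intermediates to 6 decimals).
||x|| = sqrt(4.615^2 + (-6.8816)^2 + 4.2396^2) = 9.307462
Step 2: Project.
Since ||x|| > R, scale = R/||x|| = 3/9.307462 = 0.322322, proj(x) = scale * x
proj(x) = [1.487516, -2.218091, 1.366516]
Step 3: Dot product.
a^T * proj(x) = -4*1.487516 - 5*(-2.218091) - 3*1.366516 = 1.0408


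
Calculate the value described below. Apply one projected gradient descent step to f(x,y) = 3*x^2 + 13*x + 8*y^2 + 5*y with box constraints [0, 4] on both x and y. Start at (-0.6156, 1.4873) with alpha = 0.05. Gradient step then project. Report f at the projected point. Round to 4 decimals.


Step 1: Compute gradient at (-0.6156, 1.4873).
grad_x = 2*3*-0.6156 + 13 = 9.3064
grad_y = 2*8*1.4873 + 5 = 28.7968
Step 2: Gradient step.
x_raw = -0.6156 - 0.05*9.3064 = -1.0809
y_raw = 1.4873 - 0.05*28.7968 = 0.0475
Step 3: Project onto [0, 4].
x_proj = clip(-1.0809) = 0.0
y_proj = clip(0.0475) = 0.0475
Step 4: Evaluate f.
f(0.0, 0.0475) = 0.2553


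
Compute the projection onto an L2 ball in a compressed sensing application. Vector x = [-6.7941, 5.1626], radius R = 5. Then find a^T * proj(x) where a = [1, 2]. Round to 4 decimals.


Step 1: Compute ||x|| (intermediates to 6 decimals).
||x|| = sqrt((-6.7941)^2 + 5.1626^2) = 8.533008
Step 2: Project.
Since ||x|| > R, scale = R/||x|| = 5/8.533008 = 0.58596, proj(x) = scale * x
proj(x) = [-3.981071, 3.025077]
Step 3: Dot product.
a^T * proj(x) = 1*(-3.981071) + 2*3.025077 = 2.0691


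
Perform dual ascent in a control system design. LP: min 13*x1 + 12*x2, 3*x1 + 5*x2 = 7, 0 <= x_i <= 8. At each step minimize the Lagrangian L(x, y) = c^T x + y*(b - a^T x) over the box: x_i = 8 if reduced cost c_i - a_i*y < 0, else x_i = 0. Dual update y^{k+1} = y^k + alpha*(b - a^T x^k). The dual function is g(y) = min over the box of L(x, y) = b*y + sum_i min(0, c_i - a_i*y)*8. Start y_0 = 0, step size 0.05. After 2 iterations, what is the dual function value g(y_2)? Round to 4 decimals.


Dual ascent for LP: min 13*x1 + 12*x2, 3*x1 + 5*x2 = 7, 0 <= x_i <= 8
Step 1: y^k = 0.0, reduced costs: (13.0, 12.0)
  x^k = (0.0, 0.0), subgradient = b - a^T x = 7.0
  y^{k+1} = 0.0 + 0.05*7.0 = 0.35
Step 2: y^k = 0.35, reduced costs: (11.95, 10.25)
  x^k = (0.0, 0.0), subgradient = b - a^T x = 7.0
  y^{k+1} = 0.35 + 0.05*7.0 = 0.7
Dual objective at y_2 = 0.7: reduced costs (10.9, 8.5), box minimizer x = (0.0, 0.0)
g(y_2) = b*y + (c1 - a1*y)*x1 + (c2 - a2*y)*x2 = 7*0.7 + 10.9*0.0 + 8.5*0.0 = 4.9 + 0.0 + 0.0 = 4.9


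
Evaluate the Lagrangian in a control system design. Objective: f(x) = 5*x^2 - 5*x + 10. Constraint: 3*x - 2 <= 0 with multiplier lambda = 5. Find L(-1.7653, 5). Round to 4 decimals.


Step 1: Evaluate f(x).
f(-1.7653) = 5*(-1.7653)^2 - 5*(-1.7653) + 10 = 34.4079
Step 2: Evaluate g(x).
g(-1.7653) = 3*-1.7653 - 2 = -7.2959
Step 3: Compute Lagrangian.
L = 34.4079 + 5*-7.2959 = -2.0716


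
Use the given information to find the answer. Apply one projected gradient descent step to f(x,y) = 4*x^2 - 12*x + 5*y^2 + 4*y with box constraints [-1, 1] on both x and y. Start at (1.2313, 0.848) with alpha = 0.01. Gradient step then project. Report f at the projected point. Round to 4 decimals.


Step 1: Compute gradient at (1.2313, 0.848).
grad_x = 2*4*1.2313 - 12 = -2.1496
grad_y = 2*5*0.848 + 4 = 12.48
Step 2: Gradient step.
x_raw = 1.2313 - 0.01*-2.1496 = 1.2528
y_raw = 0.848 - 0.01*12.48 = 0.7232
Step 3: Project onto [-1, 1].
x_proj = clip(1.2528) = 1.0
y_proj = clip(0.7232) = 0.7232
Step 4: Evaluate f.
f(1.0, 0.7232) = -2.4921


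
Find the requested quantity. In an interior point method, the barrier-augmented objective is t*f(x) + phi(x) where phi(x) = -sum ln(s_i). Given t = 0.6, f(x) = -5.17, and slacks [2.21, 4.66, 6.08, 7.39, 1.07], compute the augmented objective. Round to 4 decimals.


Step 1: Compute log-barrier.
ln values: [0.793, 1.539, 1.805, 2.0001, 0.0677]
phi = -(0.793 + 1.539 + 1.805 + 2.0001 + 0.0677) = -6.2048
Step 2: Compute augmented objective.
t*f(x) = 0.6*-5.17 = -3.102
Total = -3.102 - 6.2048 = -9.3068


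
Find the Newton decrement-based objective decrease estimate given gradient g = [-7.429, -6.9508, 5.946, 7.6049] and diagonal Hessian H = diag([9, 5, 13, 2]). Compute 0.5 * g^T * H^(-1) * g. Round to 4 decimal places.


Step 1: H is diagonal, so H^(-1) * g = [-0.8254, -1.3902, 0.4574, 3.8025].
Step 2: g^T H^(-1) g = sum_i g_i^2 / H_ii
  = (-7.429)^2/9 + (-6.9508)^2/5 + (5.946)^2/13 + (7.6049)^2/2
  = 6.1322 + 9.6627 + 2.7196 + 28.9173 = 47.4318
Step 3: Objective decrease = 0.5 * g^T H^(-1) g = 23.7159


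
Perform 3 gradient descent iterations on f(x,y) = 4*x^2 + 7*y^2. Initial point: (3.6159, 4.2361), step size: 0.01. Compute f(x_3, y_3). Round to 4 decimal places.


Gradient descent on f(x,y) = 4*x^2 + 7*y^2.
Starting point: (3.6159, 4.2361), alpha = 0.01
Step 1: grad_x = 2*4*3.6159 = 28.9272, grad_y = 2*7*4.2361 = 59.3054
  x_1 = 3.6159 - 0.01*28.9272 = 3.3266
  y_1 = 4.2361 - 0.01*59.3054 = 3.643
Step 2: grad_x = 2*4*3.3266 = 26.613, grad_y = 2*7*3.643 = 51.0026
  x_2 = 3.3266 - 0.01*26.613 = 3.0605
  y_2 = 3.643 - 0.01*51.0026 = 3.133
Step 3: grad_x = 2*4*3.0605 = 24.484, grad_y = 2*7*3.133 = 43.8623
  x_3 = 3.0605 - 0.01*24.484 = 2.8157
  y_3 = 3.133 - 0.01*43.8623 = 2.6944
f(2.8157, 2.6944) = 4*2.8157^2 + 7*2.6944^2 = 82.5301


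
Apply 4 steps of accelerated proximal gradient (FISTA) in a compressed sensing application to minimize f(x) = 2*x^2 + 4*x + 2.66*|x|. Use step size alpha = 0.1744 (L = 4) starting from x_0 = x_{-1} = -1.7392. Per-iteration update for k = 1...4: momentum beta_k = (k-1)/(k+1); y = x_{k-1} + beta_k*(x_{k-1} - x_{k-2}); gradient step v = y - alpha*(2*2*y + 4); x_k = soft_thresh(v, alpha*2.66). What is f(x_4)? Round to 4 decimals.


FISTA on f(x) = 2*x^2 + 4*x + 2.66*|x|
L = 4, alpha = 0.1744
Iteration 1: beta = 0.0, y = -1.7392 + 0.0*(-1.7392 + 1.7392) = -1.7392
  grad(y) = -2.9568, v = y - alpha*grad = -1.2235
  prox(v) = soft_thresh(-1.2235, 0.4639) = -0.7596
Iteration 2: beta = 0.3333, y = -0.7596 + 0.3333*(-0.7596 + 1.7392) = -0.4331
  grad(y) = 2.2676, v = y - alpha*grad = -0.8286
  prox(v) = soft_thresh(-0.8286, 0.4639) = -0.3647
Iteration 3: beta = 0.5, y = -0.3647 + 0.5*(-0.3647 + 0.7596) = -0.1672
  grad(y) = 3.3313, v = y - alpha*grad = -0.7482
  prox(v) = soft_thresh(-0.7482, 0.4639) = -0.2843
Iteration 4: beta = 0.6, y = -0.2843 + 0.6*(-0.2843 + 0.3647) = -0.236
  grad(y) = 3.056, v = y - alpha*grad = -0.769
  prox(v) = soft_thresh(-0.769, 0.4639) = -0.3051
f(x_4) = 2*(-0.3051)^2 + 4*(-0.3051) + 2.66*|-0.3051| = -0.2227


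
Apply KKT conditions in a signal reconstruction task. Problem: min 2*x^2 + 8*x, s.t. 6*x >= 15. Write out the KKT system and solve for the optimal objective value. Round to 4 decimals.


Step 1: Try lambda = 0 (constraint inactive).
x_unc = -8/(2*2) = -2.0
Check: 6*-2.0 = -12.0 < 15 -- violated!
Step 2: Constraint must be active: 6*x = 15
x* = 15/6 = 2.5
lambda = (2*2*2.5 + 8)/6 = 3.0
Step 3: Compute optimal value.
f(x*) = 2*2.5^2 + 8*2.5 = 32.5


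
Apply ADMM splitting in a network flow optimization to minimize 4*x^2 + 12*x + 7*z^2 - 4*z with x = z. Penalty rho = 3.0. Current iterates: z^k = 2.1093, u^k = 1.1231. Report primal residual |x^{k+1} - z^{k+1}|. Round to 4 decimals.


ADMM iteration with rho = 3.0, z^k = 2.1093, u^k = 1.1231
Step 1: x-update.
Minimize 4*x^2 + 12*x + (3.0/2)*(x - 2.1093 + 1.1231)^2
FOC: (2*4 + 3.0)*x = -12 + 3.0*(2.1093 - 1.1231)
x^{k+1} = -0.8219
Step 2: z-update.
Minimize 7*z^2 - 4*z + (3.0/2)*(-0.8219 - z + 1.1231)^2
FOC: (2*7 + 3.0)*z = 4 + 3.0*(-0.8219 + 1.1231)
z^{k+1} = 0.2884
Step 3: u-update.
u^{k+1} = 1.1231 - 0.8219 - 0.2884 = 0.0127
Step 4: Primal residual = |-0.8219 - 0.2884| = 1.1104


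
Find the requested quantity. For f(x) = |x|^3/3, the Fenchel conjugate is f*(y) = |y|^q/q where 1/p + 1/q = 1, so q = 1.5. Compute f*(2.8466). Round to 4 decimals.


The conjugate exponent q satisfies 1/p + 1/q = 1.
p = 3, so q = 3/(3 - 1) = 1.5
|y|^q = 2.8466^1.5 = 4.8027
f*(2.8466) = 4.8027 / 1.5 = 3.2018


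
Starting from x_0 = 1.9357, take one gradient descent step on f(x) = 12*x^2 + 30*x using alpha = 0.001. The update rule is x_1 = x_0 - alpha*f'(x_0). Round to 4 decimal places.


We compute the gradient at x_0 and apply the update.
f'(x) = 24*x + 30
f'(1.9357) = 24*1.9357 + 30 = 76.4568
x_1 = 1.9357 - 0.001*76.4568 = 1.8592


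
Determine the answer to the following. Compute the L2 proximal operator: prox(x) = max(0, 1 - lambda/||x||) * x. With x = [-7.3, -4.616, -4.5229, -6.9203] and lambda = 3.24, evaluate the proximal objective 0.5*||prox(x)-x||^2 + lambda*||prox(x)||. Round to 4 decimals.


Step 1: Compute ||x||.
||x|| = 11.9559
Step 2: Compute scaling factor.
scale = max(0, 1 - 3.24/11.9559) = 0.729
Step 3: prox(x) = [-5.3217, -3.3651, -3.2972, -5.0449]
||prox(x)|| = 8.7159
Step 4: Proximal objective.
0.5*||prox-x||^2 = 5.2488
lambda*||prox|| = 28.2395
Total = 33.4885


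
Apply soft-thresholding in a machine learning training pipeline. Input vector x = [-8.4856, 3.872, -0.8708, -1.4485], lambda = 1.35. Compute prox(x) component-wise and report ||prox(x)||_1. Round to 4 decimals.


Soft-thresholding with lambda = 1.35:
prox(-8.4856) = sign(-8.4856)*max(|-8.4856| - 1.35, 0) = -7.1356
prox(3.872) = sign(3.872)*max(|3.872| - 1.35, 0) = 2.522
prox(-0.8708) = sign(-0.8708)*max(|-0.8708| - 1.35, 0) = 0.0
prox(-1.4485) = sign(-1.4485)*max(|-1.4485| - 1.35, 0) = -0.0985
prox(x) = [-7.1356, 2.522, 0.0, -0.0985]
||prox(x)||_1 = 7.1356 + 2.522 + 0.0 + 0.0985 = 9.7561


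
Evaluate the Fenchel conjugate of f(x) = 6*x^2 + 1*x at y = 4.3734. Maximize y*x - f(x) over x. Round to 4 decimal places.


f*(y) = sup_x {y*x - a*x^2 - b*x} = sup_x {(y-b)*x - a*x^2}
FOC: (y - b) - 2a*x = 0 => x* = (y - b)/(2a)
x* = (4.3734 - 1)/(2*6) = 0.2811
f*(4.3734) = (y-b)^2/(4a) = (4.3734 - 1)^2/(4*6)
= 11.3798/24 = 0.4742


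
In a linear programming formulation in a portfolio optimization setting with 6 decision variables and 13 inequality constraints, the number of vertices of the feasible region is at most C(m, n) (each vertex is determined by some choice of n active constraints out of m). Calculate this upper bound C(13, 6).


Each vertex corresponds to some choice of n active constraints out of m, so the number of vertices is at most C(m, n) = m! / (n!(m-n)!).
m = 13, n = 6
Numerator: 13 * 12 * 11 * 10 * 9 * 8
Denominator: 6! = 720
C(13, 6) = 1716


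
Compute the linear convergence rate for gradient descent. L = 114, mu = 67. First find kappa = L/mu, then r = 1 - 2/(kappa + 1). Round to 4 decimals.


Step 1: Compute the condition number.
kappa = L/mu = 114/67 = 1.7015
Step 2: Compute the convergence rate.
r = 1 - 2/(kappa + 1) = 1 - 2*mu/(L + mu) = (L - mu)/(L + mu) = 47/181 = 0.2597


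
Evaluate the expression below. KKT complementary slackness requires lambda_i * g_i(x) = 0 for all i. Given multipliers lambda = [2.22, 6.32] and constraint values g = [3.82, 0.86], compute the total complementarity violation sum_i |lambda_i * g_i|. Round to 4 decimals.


KKT complementary slackness check:
lambda_1 * g_1 = 2.22 * 3.82 = 8.4804
lambda_2 * g_2 = 6.32 * 0.86 = 5.4352
Total violation = 8.4804 + 5.4352 = 13.9156


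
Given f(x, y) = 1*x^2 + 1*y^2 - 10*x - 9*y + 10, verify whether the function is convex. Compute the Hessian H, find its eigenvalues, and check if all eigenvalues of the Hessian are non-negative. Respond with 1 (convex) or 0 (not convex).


The Hessian of f(x,y) = 1*x^2 + 1*y^2 - 10*x - 9*y + 10 is:
H = [[2, 0], [0, 2]]
Trace = 2 + 2 = 4
Determinant = 2*2 - (0)^2 = 4
Discriminant = (4)^2 - 4*4 = 0.0
Eigenvalues: lambda_1 = 2.0, lambda_2 = 2.0
The function is convex.

1


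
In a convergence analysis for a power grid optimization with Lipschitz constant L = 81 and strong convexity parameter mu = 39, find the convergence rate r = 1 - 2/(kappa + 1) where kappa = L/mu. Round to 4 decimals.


Step 1: Compute the condition number.
kappa = L/mu = 81/39 = 2.0769
Step 2: Compute the convergence rate.
r = 1 - 2/(kappa + 1) = 1 - 2*mu/(L + mu) = (L - mu)/(L + mu) = 42/120 = 0.35


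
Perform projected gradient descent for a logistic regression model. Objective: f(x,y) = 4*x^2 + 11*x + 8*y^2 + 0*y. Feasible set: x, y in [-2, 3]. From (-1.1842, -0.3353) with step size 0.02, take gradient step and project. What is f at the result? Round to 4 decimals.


Step 1: Compute gradient at (-1.1842, -0.3353).
grad_x = 2*4*-1.1842 + 11 = 1.5264
grad_y = 2*8*-0.3353 + 0 = -5.3648
Step 2: Gradient step.
x_raw = -1.1842 - 0.02*1.5264 = -1.2147
y_raw = -0.3353 - 0.02*-5.3648 = -0.228
Step 3: Project onto [-2, 3].
x_proj = clip(-1.2147) = -1.2147
y_proj = clip(-0.228) = -0.228
Step 4: Evaluate f.
f(-1.2147, -0.228) = -7.0439


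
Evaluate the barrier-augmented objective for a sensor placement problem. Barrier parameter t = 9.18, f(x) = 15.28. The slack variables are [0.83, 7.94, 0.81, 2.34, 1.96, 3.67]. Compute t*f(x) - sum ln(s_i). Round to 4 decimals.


Step 1: Compute log-barrier.
ln values: [-0.1863, 2.0719, -0.2107, 0.8502, 0.6729, 1.3002]
phi = -(-0.1863 + 2.0719 - 0.2107 + 0.8502 + 0.6729 + 1.3002) = -4.4981
Step 2: Compute augmented objective.
t*f(x) = 9.18*15.28 = 140.2704
Total = 140.2704 - 4.4981 = 135.7723


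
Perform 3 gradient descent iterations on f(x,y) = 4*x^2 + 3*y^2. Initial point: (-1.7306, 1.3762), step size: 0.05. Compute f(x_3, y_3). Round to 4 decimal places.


Gradient descent on f(x,y) = 4*x^2 + 3*y^2.
Starting point: (-1.7306, 1.3762), alpha = 0.05
Step 1: grad_x = 2*4*-1.7306 = -13.8448, grad_y = 2*3*1.3762 = 8.2572
  x_1 = -1.7306 - 0.05*-13.8448 = -1.0384
  y_1 = 1.3762 - 0.05*8.2572 = 0.9633
Step 2: grad_x = 2*4*-1.0384 = -8.3069, grad_y = 2*3*0.9633 = 5.78
  x_2 = -1.0384 - 0.05*-8.3069 = -0.623
  y_2 = 0.9633 - 0.05*5.78 = 0.6743
Step 3: grad_x = 2*4*-0.623 = -4.9841, grad_y = 2*3*0.6743 = 4.046
  x_3 = -0.623 - 0.05*-4.9841 = -0.3738
  y_3 = 0.6743 - 0.05*4.046 = 0.472
f(-0.3738, 0.472) = 4*(-0.3738)^2 + 3*0.472^2 = 1.2274


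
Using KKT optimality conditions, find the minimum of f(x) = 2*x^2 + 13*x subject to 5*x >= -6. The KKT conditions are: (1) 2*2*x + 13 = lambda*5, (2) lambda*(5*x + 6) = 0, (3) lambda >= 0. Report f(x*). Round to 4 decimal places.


Step 1: Try lambda = 0 (constraint inactive).
x_unc = -13/(2*2) = -3.25
Check: 5*-3.25 = -16.25 < -6 -- violated!
Step 2: Constraint must be active: 5*x = -6
x* = -6/5 = -1.2
lambda = (2*2*(-1.2) + 13)/5 = 1.64
Step 3: Compute optimal value.
f(x*) = 2*(-1.2)^2 + 13*(-1.2) = -12.72


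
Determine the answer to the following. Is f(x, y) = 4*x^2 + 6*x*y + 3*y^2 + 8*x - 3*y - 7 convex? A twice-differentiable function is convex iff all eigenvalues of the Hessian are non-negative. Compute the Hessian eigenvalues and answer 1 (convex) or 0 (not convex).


The Hessian of f(x,y) = 4*x^2 + 6*x*y + 3*y^2 + 8*x - 3*y - 7 is:
H = [[8, 6], [6, 6]]
Trace = 8 + 6 = 14
Determinant = 8*6 - (6)^2 = 12
Discriminant = (14)^2 - 4*12 = 148.0
Eigenvalues: lambda_1 = 0.9172, lambda_2 = 13.0828
The function is convex.

1


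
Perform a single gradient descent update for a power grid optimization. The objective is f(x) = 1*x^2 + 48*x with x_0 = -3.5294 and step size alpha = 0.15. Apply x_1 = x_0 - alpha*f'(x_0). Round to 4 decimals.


We compute the gradient at x_0 and apply the update.
f'(x) = 2*x + 48
f'(-3.5294) = 2*-3.5294 + 48 = 40.9412
x_1 = -3.5294 - 0.15*40.9412 = -9.6706


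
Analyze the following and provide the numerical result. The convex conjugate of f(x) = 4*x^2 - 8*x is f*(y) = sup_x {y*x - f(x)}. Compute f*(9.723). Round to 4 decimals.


f*(y) = sup_x {y*x - a*x^2 - b*x} = sup_x {(y-b)*x - a*x^2}
FOC: (y - b) - 2a*x = 0 => x* = (y - b)/(2a)
x* = (9.723 + 8)/(2*4) = 2.2154
f*(9.723) = (y-b)^2/(4a) = (9.723 + 8)^2/(4*4)
= 314.1047/16 = 19.6315


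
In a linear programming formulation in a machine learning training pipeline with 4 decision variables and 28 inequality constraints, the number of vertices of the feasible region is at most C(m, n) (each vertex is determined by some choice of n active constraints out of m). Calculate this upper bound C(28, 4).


Each vertex corresponds to some choice of n active constraints out of m, so the number of vertices is at most C(m, n) = m! / (n!(m-n)!).
m = 28, n = 4
Numerator: 28 * 27 * 26 * 25
Denominator: 4! = 24
C(28, 4) = 20475


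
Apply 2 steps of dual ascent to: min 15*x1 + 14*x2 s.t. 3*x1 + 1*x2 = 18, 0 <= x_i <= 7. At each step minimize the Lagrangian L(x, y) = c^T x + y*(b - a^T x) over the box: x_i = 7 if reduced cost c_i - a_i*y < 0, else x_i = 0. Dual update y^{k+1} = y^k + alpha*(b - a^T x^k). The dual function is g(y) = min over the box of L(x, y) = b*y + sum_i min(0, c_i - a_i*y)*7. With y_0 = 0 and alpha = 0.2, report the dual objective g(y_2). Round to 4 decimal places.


Dual ascent for LP: min 15*x1 + 14*x2, 3*x1 + 1*x2 = 18, 0 <= x_i <= 7
Step 1: y^k = 0.0, reduced costs: (15.0, 14.0)
  x^k = (0.0, 0.0), subgradient = b - a^T x = 18.0
  y^{k+1} = 0.0 + 0.2*18.0 = 3.6
Step 2: y^k = 3.6, reduced costs: (4.2, 10.4)
  x^k = (0.0, 0.0), subgradient = b - a^T x = 18.0
  y^{k+1} = 3.6 + 0.2*18.0 = 7.2
Dual objective at y_2 = 7.2: reduced costs (-6.6, 6.8), box minimizer x = (7.0, 0.0)
g(y_2) = b*y + (c1 - a1*y)*x1 + (c2 - a2*y)*x2 = 18*7.2 + (-6.6)*7.0 + 6.8*0.0 = 129.6 - 46.2 + 0.0 = 83.4


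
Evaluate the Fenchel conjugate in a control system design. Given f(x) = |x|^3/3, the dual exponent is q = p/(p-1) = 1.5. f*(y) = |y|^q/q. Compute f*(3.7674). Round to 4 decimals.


The conjugate exponent q satisfies 1/p + 1/q = 1.
p = 3, so q = 3/(3 - 1) = 1.5
|y|^q = 3.7674^1.5 = 7.3124
f*(3.7674) = 7.3124 / 1.5 = 4.875


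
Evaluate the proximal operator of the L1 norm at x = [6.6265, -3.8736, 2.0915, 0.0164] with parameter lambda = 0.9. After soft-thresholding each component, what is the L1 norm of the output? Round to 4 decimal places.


Soft-thresholding with lambda = 0.9:
prox(6.6265) = sign(6.6265)*max(|6.6265| - 0.9, 0) = 5.7265
prox(-3.8736) = sign(-3.8736)*max(|-3.8736| - 0.9, 0) = -2.9736
prox(2.0915) = sign(2.0915)*max(|2.0915| - 0.9, 0) = 1.1915
prox(0.0164) = sign(0.0164)*max(|0.0164| - 0.9, 0) = 0.0
prox(x) = [5.7265, -2.9736, 1.1915, 0.0]
||prox(x)||_1 = 5.7265 + 2.9736 + 1.1915 + 0.0 = 9.8916


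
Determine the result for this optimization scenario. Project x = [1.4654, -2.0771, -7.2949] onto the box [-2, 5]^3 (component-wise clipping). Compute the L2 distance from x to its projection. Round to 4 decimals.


Project each component onto [-2, 5].
clip(1.4654) = 1.4654, clip(-2.0771) = -2.0, clip(-7.2949) = -2.0
Projection = [1.4654, -2.0, -2.0]
Squared diffs: [0.0, 0.0059, 28.036]
Distance = sqrt(28.0419) = 5.2955


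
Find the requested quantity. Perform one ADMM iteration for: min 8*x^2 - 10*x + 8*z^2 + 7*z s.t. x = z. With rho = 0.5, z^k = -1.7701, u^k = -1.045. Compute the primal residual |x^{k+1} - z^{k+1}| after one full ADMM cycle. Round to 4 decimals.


ADMM iteration with rho = 0.5, z^k = -1.7701, u^k = -1.045
Step 1: x-update.
Minimize 8*x^2 - 10*x + (0.5/2)*(x + 1.7701 - 1.045)^2
FOC: (2*8 + 0.5)*x = 10 + 0.5*(-1.7701 + 1.045)
x^{k+1} = 0.5841
Step 2: z-update.
Minimize 8*z^2 + 7*z + (0.5/2)*(0.5841 - z - 1.045)^2
FOC: (2*8 + 0.5)*z = -7 + 0.5*(0.5841 - 1.045)
z^{k+1} = -0.4382
Step 3: u-update.
u^{k+1} = -1.045 + 0.5841 + 0.4382 = -0.0227
Step 4: Primal residual = |0.5841 + 0.4382| = 1.0223


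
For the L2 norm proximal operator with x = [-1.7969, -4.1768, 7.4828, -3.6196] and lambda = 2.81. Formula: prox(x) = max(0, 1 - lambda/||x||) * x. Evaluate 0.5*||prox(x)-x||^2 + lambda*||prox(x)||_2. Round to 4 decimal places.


Step 1: Compute ||x||.
||x|| = 9.4746
Step 2: Compute scaling factor.
scale = max(0, 1 - 2.81/9.4746) = 0.7034
Step 3: prox(x) = [-1.264, -2.938, 5.2635, -2.5461]
||prox(x)|| = 6.6646
Step 4: Proximal objective.
0.5*||prox-x||^2 = 3.9481
lambda*||prox|| = 18.7275
Total = 22.6756


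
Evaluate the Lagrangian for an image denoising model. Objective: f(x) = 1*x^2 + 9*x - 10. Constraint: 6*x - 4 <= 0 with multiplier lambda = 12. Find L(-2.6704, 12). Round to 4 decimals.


Step 1: Evaluate f(x).
f(-2.6704) = 1*(-2.6704)^2 + 9*(-2.6704) - 10 = -26.9026
Step 2: Evaluate g(x).
g(-2.6704) = 6*-2.6704 - 4 = -20.0224
Step 3: Compute Lagrangian.
L = -26.9026 + 12*-20.0224 = -267.1714


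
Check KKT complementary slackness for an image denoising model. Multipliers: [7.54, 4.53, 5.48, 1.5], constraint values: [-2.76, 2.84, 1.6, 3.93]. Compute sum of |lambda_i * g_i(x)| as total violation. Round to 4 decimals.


KKT complementary slackness check:
lambda_1 * g_1 = 7.54 * -2.76 = -20.8104
lambda_2 * g_2 = 4.53 * 2.84 = 12.8652
lambda_3 * g_3 = 5.48 * 1.6 = 8.768
lambda_4 * g_4 = 1.5 * 3.93 = 5.895
Total violation = 20.8104 + 12.8652 + 8.768 + 5.895 = 48.3386


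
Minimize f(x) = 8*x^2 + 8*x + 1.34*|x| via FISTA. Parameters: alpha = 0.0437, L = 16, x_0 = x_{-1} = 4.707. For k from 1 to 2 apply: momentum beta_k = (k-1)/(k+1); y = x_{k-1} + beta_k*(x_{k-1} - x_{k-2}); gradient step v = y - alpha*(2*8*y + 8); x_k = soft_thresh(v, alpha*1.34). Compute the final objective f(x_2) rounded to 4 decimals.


FISTA on f(x) = 8*x^2 + 8*x + 1.34*|x|
L = 16, alpha = 0.0437
Iteration 1: beta = 0.0, y = 4.707 + 0.0*(4.707 - 4.707) = 4.707
  grad(y) = 83.312, v = y - alpha*grad = 1.0663
  prox(v) = soft_thresh(1.0663, 0.0586) = 1.0077
Iteration 2: beta = 0.3333, y = 1.0077 + 0.3333*(1.0077 - 4.707) = -0.2254
  grad(y) = 4.3938, v = y - alpha*grad = -0.4174
  prox(v) = soft_thresh(-0.4174, 0.0586) = -0.3588
f(x_2) = 8*(-0.3588)^2 + 8*(-0.3588) + 1.34*|-0.3588| = -1.3597


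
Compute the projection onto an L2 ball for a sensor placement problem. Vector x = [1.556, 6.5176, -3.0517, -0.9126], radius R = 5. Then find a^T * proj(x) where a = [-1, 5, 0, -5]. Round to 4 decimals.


Step 1: Compute ||x|| (intermediates to 6 decimals).
||x|| = sqrt(1.556^2 + 6.5176^2 + (-3.0517)^2 + (-0.9126)^2) = 7.419296
Step 2: Project.
Since ||x|| > R, scale = R/||x|| = 5/7.419296 = 0.673918, proj(x) = scale * x
proj(x) = [1.048616, 4.392328, -2.056596, -0.615018]
Step 3: Dot product.
a^T * proj(x) = -1*1.048616 + 5*4.392328 + 0*(-2.056596) - 5*(-0.615018) = 23.9881


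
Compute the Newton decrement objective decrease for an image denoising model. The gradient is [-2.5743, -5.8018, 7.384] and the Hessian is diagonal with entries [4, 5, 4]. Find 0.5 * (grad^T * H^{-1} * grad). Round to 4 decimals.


Step 1: H is diagonal, so H^(-1) * g = [-0.6436, -1.1604, 1.846].
Step 2: g^T H^(-1) g = sum_i g_i^2 / H_ii
  = (-2.5743)^2/4 + (-5.8018)^2/5 + (7.384)^2/4
  = 1.6568 + 6.7322 + 13.6309 = 22.0198
Step 3: Objective decrease = 0.5 * g^T H^(-1) g = 11.0099


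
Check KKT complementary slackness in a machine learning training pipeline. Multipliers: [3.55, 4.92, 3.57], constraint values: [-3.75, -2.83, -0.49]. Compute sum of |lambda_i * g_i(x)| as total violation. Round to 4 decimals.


KKT complementary slackness check:
lambda_1 * g_1 = 3.55 * -3.75 = -13.3125
lambda_2 * g_2 = 4.92 * -2.83 = -13.9236
lambda_3 * g_3 = 3.57 * -0.49 = -1.7493
Total violation = 13.3125 + 13.9236 + 1.7493 = 28.9854


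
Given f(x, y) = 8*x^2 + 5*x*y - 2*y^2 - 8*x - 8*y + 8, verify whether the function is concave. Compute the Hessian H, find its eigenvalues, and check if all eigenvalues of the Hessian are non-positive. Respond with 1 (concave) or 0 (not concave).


The Hessian of f(x,y) = 8*x^2 + 5*x*y - 2*y^2 - 8*x - 8*y + 8 is:
H = [[16, 5], [5, -4]]
Trace = 16 - 4 = 12
Determinant = 16*-4 - (5)^2 = -89
Discriminant = (12)^2 - 4*-89 = 500.0
Eigenvalues: lambda_1 = -5.1803, lambda_2 = 17.1803
The function is not concave.

0


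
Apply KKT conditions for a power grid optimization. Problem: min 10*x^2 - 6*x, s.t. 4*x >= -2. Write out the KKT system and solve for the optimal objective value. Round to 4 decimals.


Step 1: Try lambda = 0 (constraint inactive).
Stationarity: 2*10*x - 6 = 0
x* = 6/(2*10) = 0.3
Check constraint: 4*0.3 = 1.2 >= -2 -- satisfied.
Step 2: Compute optimal value.
f(x*) = 10*0.3^2 - 6*0.3 = -0.9


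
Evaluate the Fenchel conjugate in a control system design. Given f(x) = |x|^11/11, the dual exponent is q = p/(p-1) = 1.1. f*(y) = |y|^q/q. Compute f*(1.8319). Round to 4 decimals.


The conjugate exponent q satisfies 1/p + 1/q = 1.
p = 11, so q = 11/(11 - 1) = 1.1
|y|^q = 1.8319^1.1 = 1.9462
f*(1.8319) = 1.9462 / 1.1 = 1.7693


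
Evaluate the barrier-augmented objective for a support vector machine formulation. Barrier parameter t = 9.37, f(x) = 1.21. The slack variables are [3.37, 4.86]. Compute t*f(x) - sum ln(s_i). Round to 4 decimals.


Step 1: Compute log-barrier.
ln values: [1.2149, 1.581]
phi = -(1.2149 + 1.581) = -2.796
Step 2: Compute augmented objective.
t*f(x) = 9.37*1.21 = 11.3377
Total = 11.3377 - 2.796 = 8.5417


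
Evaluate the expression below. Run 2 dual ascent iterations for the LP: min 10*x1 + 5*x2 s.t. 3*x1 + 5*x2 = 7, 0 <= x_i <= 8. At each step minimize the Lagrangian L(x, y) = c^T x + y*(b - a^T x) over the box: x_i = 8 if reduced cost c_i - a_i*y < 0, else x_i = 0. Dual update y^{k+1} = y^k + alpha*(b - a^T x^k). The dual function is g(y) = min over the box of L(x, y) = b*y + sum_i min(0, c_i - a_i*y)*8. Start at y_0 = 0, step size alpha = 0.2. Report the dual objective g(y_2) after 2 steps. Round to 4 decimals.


Dual ascent for LP: min 10*x1 + 5*x2, 3*x1 + 5*x2 = 7, 0 <= x_i <= 8
Step 1: y^k = 0.0, reduced costs: (10.0, 5.0)
  x^k = (0.0, 0.0), subgradient = b - a^T x = 7.0
  y^{k+1} = 0.0 + 0.2*7.0 = 1.4
Step 2: y^k = 1.4, reduced costs: (5.8, -2.0)
  x^k = (0.0, 8.0), subgradient = b - a^T x = -33.0
  y^{k+1} = 1.4 + 0.2*-33.0 = -5.2
Dual objective at y_2 = -5.2: reduced costs (25.6, 31.0), box minimizer x = (0.0, 0.0)
g(y_2) = b*y + (c1 - a1*y)*x1 + (c2 - a2*y)*x2 = 7*(-5.2) + 25.6*0.0 + 31.0*0.0 = -36.4 + 0.0 + 0.0 = -36.4


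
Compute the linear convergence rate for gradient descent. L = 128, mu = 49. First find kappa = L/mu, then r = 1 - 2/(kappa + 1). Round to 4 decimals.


Step 1: Compute the condition number.
kappa = L/mu = 128/49 = 2.6122
Step 2: Compute the convergence rate.
r = 1 - 2/(kappa + 1) = 1 - 2*mu/(L + mu) = (L - mu)/(L + mu) = 79/177 = 0.4463


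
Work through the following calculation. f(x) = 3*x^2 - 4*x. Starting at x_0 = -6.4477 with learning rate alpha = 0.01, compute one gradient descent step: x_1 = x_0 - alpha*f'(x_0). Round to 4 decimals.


We compute the gradient at x_0 and apply the update.
f'(x) = 6*x - 4
f'(-6.4477) = 6*-6.4477 - 4 = -42.6862
x_1 = -6.4477 - 0.01*-42.6862 = -6.0208


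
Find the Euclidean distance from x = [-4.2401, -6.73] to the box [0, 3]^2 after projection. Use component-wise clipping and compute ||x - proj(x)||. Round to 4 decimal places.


Project each component onto [0, 3].
clip(-4.2401) = 0.0, clip(-6.73) = 0.0
Projection = [0.0, 0.0]
Squared diffs: [17.9784, 45.2929]
Distance = sqrt(63.2713) = 7.9543


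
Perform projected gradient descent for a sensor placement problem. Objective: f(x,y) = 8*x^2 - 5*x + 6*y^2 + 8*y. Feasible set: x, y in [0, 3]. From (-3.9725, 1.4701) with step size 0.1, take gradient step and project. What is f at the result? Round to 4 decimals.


Step 1: Compute gradient at (-3.9725, 1.4701).
grad_x = 2*8*-3.9725 - 5 = -68.56
grad_y = 2*6*1.4701 + 8 = 25.6412
Step 2: Gradient step.
x_raw = -3.9725 - 0.1*-68.56 = 2.8835
y_raw = 1.4701 - 0.1*25.6412 = -1.094
Step 3: Project onto [0, 3].
x_proj = clip(2.8835) = 2.8835
y_proj = clip(-1.094) = 0.0
Step 4: Evaluate f.
f(2.8835, 0.0) = 52.0991


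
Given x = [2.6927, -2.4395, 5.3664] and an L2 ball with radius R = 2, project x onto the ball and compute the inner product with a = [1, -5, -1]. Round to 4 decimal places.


Step 1: Compute ||x|| (intermediates to 6 decimals).
||x|| = sqrt(2.6927^2 + (-2.4395)^2 + 5.3664^2) = 6.480744
Step 2: Project.
Since ||x|| > R, scale = R/||x|| = 2/6.480744 = 0.308607, proj(x) = scale * x
proj(x) = [0.830986, -0.752847, 1.656109]
Step 3: Dot product.
a^T * proj(x) = 1*0.830986 - 5*(-0.752847) - 1*1.656109 = 2.9391


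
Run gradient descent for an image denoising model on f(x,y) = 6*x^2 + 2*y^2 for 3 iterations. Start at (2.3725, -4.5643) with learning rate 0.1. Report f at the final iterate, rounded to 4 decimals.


Gradient descent on f(x,y) = 6*x^2 + 2*y^2.
Starting point: (2.3725, -4.5643), alpha = 0.1
Step 1: grad_x = 2*6*2.3725 = 28.47, grad_y = 2*2*-4.5643 = -18.2572
  x_1 = 2.3725 - 0.1*28.47 = -0.4745
  y_1 = -4.5643 - 0.1*-18.2572 = -2.7386
Step 2: grad_x = 2*6*-0.4745 = -5.694, grad_y = 2*2*-2.7386 = -10.9543
  x_2 = -0.4745 - 0.1*-5.694 = 0.0949
  y_2 = -2.7386 - 0.1*-10.9543 = -1.6431
Step 3: grad_x = 2*6*0.0949 = 1.1388, grad_y = 2*2*-1.6431 = -6.5726
  x_3 = 0.0949 - 0.1*1.1388 = -0.019
  y_3 = -1.6431 - 0.1*-6.5726 = -0.9859
f(-0.019, -0.9859) = 6*(-0.019)^2 + 2*(-0.9859)^2 = 1.9461


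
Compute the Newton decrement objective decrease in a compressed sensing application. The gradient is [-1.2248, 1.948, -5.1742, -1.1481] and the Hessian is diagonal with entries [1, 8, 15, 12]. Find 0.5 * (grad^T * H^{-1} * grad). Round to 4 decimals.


Step 1: H is diagonal, so H^(-1) * g = [-1.2248, 0.2435, -0.3449, -0.0957].
Step 2: g^T H^(-1) g = sum_i g_i^2 / H_ii
  = (-1.2248)^2/1 + (1.948)^2/8 + (-5.1742)^2/15 + (-1.1481)^2/12
  = 1.5001 + 0.4743 + 1.7848 + 0.1098 = 3.8691
Step 3: Objective decrease = 0.5 * g^T H^(-1) g = 1.9346


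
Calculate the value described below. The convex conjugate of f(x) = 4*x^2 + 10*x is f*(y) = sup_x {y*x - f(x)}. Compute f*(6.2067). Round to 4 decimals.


f*(y) = sup_x {y*x - a*x^2 - b*x} = sup_x {(y-b)*x - a*x^2}
FOC: (y - b) - 2a*x = 0 => x* = (y - b)/(2a)
x* = (6.2067 - 10)/(2*4) = -0.4742
f*(6.2067) = (y-b)^2/(4a) = (6.2067 - 10)^2/(4*4)
= 14.3891/16 = 0.8993


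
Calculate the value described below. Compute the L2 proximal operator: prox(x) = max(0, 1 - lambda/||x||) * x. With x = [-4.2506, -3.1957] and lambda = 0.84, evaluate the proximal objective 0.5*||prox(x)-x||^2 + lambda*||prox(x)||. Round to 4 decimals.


Step 1: Compute ||x||.
||x|| = 5.3179
Step 2: Compute scaling factor.
scale = max(0, 1 - 0.84/5.3179) = 0.842
Step 3: prox(x) = [-3.5792, -2.6909]
||prox(x)|| = 4.4779
Step 4: Proximal objective.
0.5*||prox-x||^2 = 0.3528
lambda*||prox|| = 3.7614
Total = 4.1142


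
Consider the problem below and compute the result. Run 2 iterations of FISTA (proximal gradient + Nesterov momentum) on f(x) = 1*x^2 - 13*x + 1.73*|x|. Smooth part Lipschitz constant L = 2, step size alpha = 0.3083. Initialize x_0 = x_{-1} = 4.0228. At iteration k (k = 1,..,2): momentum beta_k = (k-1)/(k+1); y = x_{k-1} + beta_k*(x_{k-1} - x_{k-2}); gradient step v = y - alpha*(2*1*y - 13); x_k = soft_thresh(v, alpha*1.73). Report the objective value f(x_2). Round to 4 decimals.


FISTA on f(x) = 1*x^2 - 13*x + 1.73*|x|
L = 2, alpha = 0.3083
Iteration 1: beta = 0.0, y = 4.0228 + 0.0*(4.0228 - 4.0228) = 4.0228
  grad(y) = -4.9544, v = y - alpha*grad = 5.5502
  prox(v) = soft_thresh(5.5502, 0.5334) = 5.0169
Iteration 2: beta = 0.3333, y = 5.0169 + 0.3333*(5.0169 - 4.0228) = 5.3482
  grad(y) = -2.3035, v = y - alpha*grad = 6.0584
  prox(v) = soft_thresh(6.0584, 0.5334) = 5.5251
f(x_2) = 1*5.5251^2 - 13*5.5251 + 1.73*|5.5251| = -31.7411


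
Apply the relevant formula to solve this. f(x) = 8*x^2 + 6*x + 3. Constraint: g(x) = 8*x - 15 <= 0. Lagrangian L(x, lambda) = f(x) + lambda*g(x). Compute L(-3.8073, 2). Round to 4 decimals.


Step 1: Evaluate f(x).
f(-3.8073) = 8*(-3.8073)^2 + 6*(-3.8073) + 3 = 96.1205
Step 2: Evaluate g(x).
g(-3.8073) = 8*-3.8073 - 15 = -45.4584
Step 3: Compute Lagrangian.
L = 96.1205 + 2*-45.4584 = 5.2037
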